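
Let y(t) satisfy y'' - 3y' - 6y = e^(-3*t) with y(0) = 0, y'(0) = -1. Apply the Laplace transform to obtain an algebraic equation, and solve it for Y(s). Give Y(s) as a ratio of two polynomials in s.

Apply the Laplace transform to the equation.
The derivative rules (L{y''} = s^2 Y - s·y(0) - y'(0) and L{y'} = sY - y(0), with y(0) = 0, y'(0) = -1) turn the left side into (s^2 - 3*s - 6)Y - (-1).
The right side is L{e^(-3*t)} = 1/(s + 3).
So (s^2 - 3*s - 6)Y = 1/(s + 3) + (-1).
Isolate Y and clear denominators.

Y(s) = (-s - 2)/(s^3 - 15*s - 18)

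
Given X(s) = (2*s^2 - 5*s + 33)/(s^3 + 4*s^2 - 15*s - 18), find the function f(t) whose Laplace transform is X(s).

f(t) = exp(3*t) - 2*exp(-t) + 3*exp(-6*t)

Factor the denominator: s^3 + 4*s^2 - 15*s - 18 = (s - 3)*(s + 1)*(s + 6).
Partial fraction decomposition gives [-2/(s + 1)] + [3/(s + 6)] + [1/(s - 3)].
Invert each term: -2/(s + 1) ↔ -2e^(-t); 3/(s + 6) ↔ 3e^(-6t); 1/(s - 3) ↔ e^(3t).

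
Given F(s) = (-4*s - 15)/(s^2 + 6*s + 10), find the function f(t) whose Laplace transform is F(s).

Complete the square in the denominator: s^2 + 6*s + 10 = (s + 3)^2 + 1^2.
Split the numerator to match: -4*s - 15 = -4·(s + 3) - 3·1.
Invert each term: -4·(s + 3)/((s + 3)^2 + 1) ↔ -4e^(-3t)cos(t); -3·1/((s + 3)^2 + 1) ↔ -3e^(-3t)sin(t).

f(t) = -3*exp(-3*t)*sin(t) - 4*exp(-3*t)*cos(t)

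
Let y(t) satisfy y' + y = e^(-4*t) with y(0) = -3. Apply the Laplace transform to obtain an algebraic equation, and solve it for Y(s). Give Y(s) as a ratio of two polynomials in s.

Take the Laplace transform of both sides.
Using L{y'} = sY - y(0) = sY - (-3), the left side becomes (s + 1)Y - (-3).
The right side is L{e^(-4*t)} = 1/(s + 4).
So (s + 1)Y = 1/(s + 4) + (-3).
Divide through and combine into a single rational function.

Y(s) = (-3*s - 11)/(s^2 + 5*s + 4)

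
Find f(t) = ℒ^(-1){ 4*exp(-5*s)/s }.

f(t) = Heaviside(t - 5)*(4)

The factor e^(-5s) signals a time shift by c = 5 (second shifting theorem).
L{4} = 4/s, so L^-1{4/s} = 4.
Hence the inverse is u(t - 5) times that function evaluated at t - 5.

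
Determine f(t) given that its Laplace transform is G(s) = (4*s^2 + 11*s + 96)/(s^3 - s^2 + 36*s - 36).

Factor the denominator: s^3 - s^2 + 36*s - 36 = (s - 1)*(s^2 + 36).
Partial fraction decomposition gives [3/(s - 1)] + [s/(s^2 + 36)] + [12/(s^2 + 36)].
Invert each term: 3/(s - 1) ↔ 3e^(t); 1·s/(s^2 + 36) ↔ cos(6t); 2·6/(s^2 + 36) ↔ 2sin(6t).

f(t) = 3*exp(t) + 2*sin(6*t) + cos(6*t)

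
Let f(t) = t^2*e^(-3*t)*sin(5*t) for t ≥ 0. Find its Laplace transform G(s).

G(s) = 10*(3*s^2 + 18*s + 2)/(s^2 + 6*s + 34)^3

L{sin(5t)} = 5/(s^2 + 25).
Multiplying by e^(-3t) shifts s → s + 3, so L{e^(-3*t)*sin(5*t)} = 5/((s + 3)^2 + 25).
Then apply L{t^2·g(t)} = (-1)^2 d^2/ds^2[H(s)] with H(s) = 5/((s + 3)^2 + 25):
differentiating 2 times and applying the sign gives 10*(3*s^2 + 18*s + 2)/(s^2 + 6*s + 34)^3.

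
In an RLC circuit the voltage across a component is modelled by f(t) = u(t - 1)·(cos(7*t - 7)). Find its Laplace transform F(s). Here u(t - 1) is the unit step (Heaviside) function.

F(s) = s*exp(-s)/(s^2 + 49)

By the second shifting theorem, L{u(t - c)·g(t - c)} = e^(-cs)·G(s) with c = 1 and G(s) = L{g(t)}.
L{cos(7t)} = s/(s^2 + 49).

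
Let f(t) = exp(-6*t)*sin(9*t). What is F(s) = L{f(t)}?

L{sin(9t)} = 9/(s^2 + 81).
By the first shifting theorem, multiplying by e^(-6t) replaces s with s + 6.

F(s) = 9/((s + 6)^2 + 81)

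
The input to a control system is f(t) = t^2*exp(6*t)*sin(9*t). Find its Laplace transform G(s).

L{sin(9t)} = 9/(s^2 + 81).
Multiplying by e^(6t) shifts s → s - 6, so L{exp(6*t)*sin(9*t)} = 9/((s - 6)^2 + 81).
Then apply L{t^2·g(t)} = (-1)^2 d^2/ds^2[H(s)] with H(s) = 9/((s - 6)^2 + 81):
differentiating 2 times and applying the sign gives 54*(s^2 - 12*s + 9)/(s^2 - 12*s + 117)^3.

G(s) = 54*(s^2 - 12*s + 9)/(s^2 - 12*s + 117)^3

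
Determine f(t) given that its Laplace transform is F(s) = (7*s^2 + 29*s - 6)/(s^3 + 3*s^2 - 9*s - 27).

f(t) = 5*t*exp(-3*t) + 4*exp(3*t) + 3*exp(-3*t)

Factor the denominator: s^3 + 3*s^2 - 9*s - 27 = (s - 3)*(s + 3)^2.
Partial fraction decomposition gives [3/(s + 3)] + [5/(s + 3)^2] + [4/(s - 3)].
Invert each term: 3/(s + 3) ↔ 3e^(-3t); 5/(s + 3)^2 ↔ 5t·e^(-3t); 4/(s - 3) ↔ 4e^(3t).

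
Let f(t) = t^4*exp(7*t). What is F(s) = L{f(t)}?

F(s) = 24/(s - 7)^5

L{t^4} = 4!/s^5 = 24/s^5.
By the first shifting theorem, multiplying by e^(7t) replaces s with s - 7.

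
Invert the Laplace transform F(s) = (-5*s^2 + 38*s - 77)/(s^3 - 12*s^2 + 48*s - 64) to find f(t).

Factor the denominator: s^3 - 12*s^2 + 48*s - 64 = (s - 4)^3.
Partial fraction decomposition gives [-5/(s - 4)] + [-2/(s - 4)^2] + [-5/(s - 4)^3].
Invert each term: -5/(s - 4) ↔ -5e^(4t); -2/(s - 4)^2 ↔ -2t·e^(4t); -5/(s - 4)^3 ↔ (-5/2)t^2·e^(4t).

f(t) = -5*t^2*exp(4*t)/2 - 2*t*exp(4*t) - 5*exp(4*t)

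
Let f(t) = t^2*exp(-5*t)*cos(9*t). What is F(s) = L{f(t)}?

L{cos(9t)} = s/(s^2 + 81).
Multiplying by e^(-5t) shifts s → s + 5, so L{exp(-5*t)*cos(9*t)} = (s + 5)/((s + 5)^2 + 81).
Then apply L{t^2·g(t)} = (-1)^2 d^2/ds^2[G(s)] with G(s) = (s + 5)/((s + 5)^2 + 81):
differentiating 2 times and applying the sign gives 2*(s + 5)*(s^2 + 10*s - 218)/(s^2 + 10*s + 106)^3.

F(s) = 2*(s + 5)*(s^2 + 10*s - 218)/(s^2 + 10*s + 106)^3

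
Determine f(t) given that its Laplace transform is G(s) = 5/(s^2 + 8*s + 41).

f(t) = exp(-4*t)*sin(5*t)

Rewrite the denominator: s^2 + 8*s + 41 = (s + 4)^2 + 25.
The form in (s + 4) signals a first-shifting-theorem factor e^(-4t).
Since L{sin(5t)} = 5/(s^2 + 25), the inverse is e^(-4*t)*sin(5*t).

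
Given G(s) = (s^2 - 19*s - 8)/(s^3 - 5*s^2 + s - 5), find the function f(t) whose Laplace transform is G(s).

Factor the denominator: s^3 - 5*s^2 + s - 5 = (s - 5)*(s^2 + 1).
Partial fraction decomposition gives [-3/(s - 5)] + [4*s/(s^2 + 1)] + [1/(s^2 + 1)].
Invert each term: -3/(s - 5) ↔ -3e^(5t); 4·s/(s^2 + 1) ↔ 4cos(t); 1·1/(s^2 + 1) ↔ sin(t).

f(t) = -3*exp(5*t) + sin(t) + 4*cos(t)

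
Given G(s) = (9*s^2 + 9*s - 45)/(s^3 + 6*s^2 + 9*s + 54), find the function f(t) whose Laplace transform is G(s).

Factor the denominator: s^3 + 6*s^2 + 9*s + 54 = (s + 6)*(s^2 + 9).
Partial fraction decomposition gives [5/(s + 6)] + [4*s/(s^2 + 9)] + [-15/(s^2 + 9)].
Invert each term: 5/(s + 6) ↔ 5e^(-6t); 4·s/(s^2 + 9) ↔ 4cos(3t); -5·3/(s^2 + 9) ↔ -5sin(3t).

f(t) = -5*sin(3*t) + 4*cos(3*t) + 5*exp(-6*t)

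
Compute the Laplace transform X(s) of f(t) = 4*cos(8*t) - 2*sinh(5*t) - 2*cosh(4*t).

X(s) = 4*s/(s^2 + 64) - 2*s/(s^2 - 16) - 10/(s^2 - 25)

The transform is linear, so treat each term independently.
(4)·[L{cos(8t)} = s/(s^2 + 64)]; (-2)·[L{cosh(4t)} = s/(s^2 - 16)]; (-2)·[L{sinh(5t)} = 5/(s^2 - 25)].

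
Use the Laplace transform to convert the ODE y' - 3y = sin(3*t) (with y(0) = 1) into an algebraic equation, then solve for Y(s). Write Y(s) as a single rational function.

Y(s) = (s^2 + 12)/(s^3 - 3*s^2 + 9*s - 27)

Take the Laplace transform of both sides.
With L{y'} = sY - y(0) = sY - 1: the LHS transforms to (s - 3)Y - (1).
The right side is L{sin(3*t)} = 3/(s^2 + 9).
So (s - 3)Y = 3/(s^2 + 9) + (1).
Isolate Y and clear denominators.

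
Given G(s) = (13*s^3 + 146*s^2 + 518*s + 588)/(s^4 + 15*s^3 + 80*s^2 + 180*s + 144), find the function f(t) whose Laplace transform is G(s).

f(t) = 4*exp(-2*t) + exp(-3*t) + 5*exp(-4*t) + 3*exp(-6*t)

Factor the denominator: s^4 + 15*s^3 + 80*s^2 + 180*s + 144 = (s + 2)*(s + 3)*(s + 4)*(s + 6).
Partial fraction decomposition gives [4/(s + 2)] + [3/(s + 6)] + [1/(s + 3)] + [5/(s + 4)].
Invert each term: 4/(s + 2) ↔ 4e^(-2t); 3/(s + 6) ↔ 3e^(-6t); 1/(s + 3) ↔ e^(-3t); 5/(s + 4) ↔ 5e^(-4t).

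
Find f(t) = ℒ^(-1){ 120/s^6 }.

f(t) = t^5

Since L{t^5} = 5!/s^6 = 120/s^6, the inverse is t^5.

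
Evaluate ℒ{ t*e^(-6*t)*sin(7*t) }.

L{sin(7t)} = 7/(s^2 + 49).
Multiplying by e^(-6t) shifts s → s + 6, so L{e^(-6*t)*sin(7*t)} = 7/((s + 6)^2 + 49).
Then apply L{t·g(t)} = -d/ds[H(s)] with H(s) = 7/((s + 6)^2 + 49):
differentiating 1 time and applying the sign gives 14*(s + 6)/(s^2 + 12*s + 85)^2.

14*(s + 6)/(s^2 + 12*s + 85)^2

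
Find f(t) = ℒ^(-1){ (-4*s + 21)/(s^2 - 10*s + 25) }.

Factor the denominator: s^2 - 10*s + 25 = (s - 5)^2.
Partial fraction decomposition gives [-4/(s - 5)] + [(s - 5)^(-2)].
Invert each term: -4/(s - 5) ↔ -4e^(5t); 1/(s - 5)^2 ↔ t·e^(5t).

f(t) = t*exp(5*t) - 4*exp(5*t)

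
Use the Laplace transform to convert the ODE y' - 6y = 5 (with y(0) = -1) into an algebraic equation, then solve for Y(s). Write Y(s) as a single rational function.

Apply the Laplace transform to the equation.
The derivative rules (L{y'} = sY - y(0) = sY - (-1)) turn the left side into (s - 6)Y - (-1).
The right side is L{5} = 5/s.
So (s - 6)Y = 5/s + (-1).
Divide through and combine into a single rational function.

Y(s) = (-s + 5)/(s^2 - 6*s)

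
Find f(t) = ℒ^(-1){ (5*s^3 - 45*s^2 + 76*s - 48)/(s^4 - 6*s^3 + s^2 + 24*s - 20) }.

f(t) = -2*exp(5*t) + 3*exp(2*t) - exp(t) + 5*exp(-2*t)

Factor the denominator: s^4 - 6*s^3 + s^2 + 24*s - 20 = (s - 5)*(s - 2)*(s - 1)*(s + 2).
Partial fraction decomposition gives [3/(s - 2)] + [-1/(s - 1)] + [5/(s + 2)] + [-2/(s - 5)].
Invert each term: 3/(s - 2) ↔ 3e^(2t); -1/(s - 1) ↔ -e^(t); 5/(s + 2) ↔ 5e^(-2t); -2/(s - 5) ↔ -2e^(5t).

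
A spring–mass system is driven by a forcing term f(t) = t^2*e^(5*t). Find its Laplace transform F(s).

L{t^2} = 2!/s^3 = 2/s^3.
By the first shifting theorem, multiplying by e^(5t) replaces s with s - 5.

F(s) = 2/(s - 5)^3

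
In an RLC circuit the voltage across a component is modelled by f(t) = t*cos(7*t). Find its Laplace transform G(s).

G(s) = (s - 7)*(s + 7)/(s^2 + 49)^2

L{cos(7t)} = s/(s^2 + 49).
Then apply L{t·g(t)} = -d/ds[H(s)] with H(s) = s/(s^2 + 49):
differentiating 1 time and applying the sign gives (s - 7)*(s + 7)/(s^2 + 49)^2.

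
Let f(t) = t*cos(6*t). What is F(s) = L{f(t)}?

F(s) = (s - 6)*(s + 6)/(s^2 + 36)^2

L{cos(6t)} = s/(s^2 + 36).
Then apply L{t·g(t)} = -d/ds[G(s)] with G(s) = s/(s^2 + 36):
differentiating 1 time and applying the sign gives (s - 6)*(s + 6)/(s^2 + 36)^2.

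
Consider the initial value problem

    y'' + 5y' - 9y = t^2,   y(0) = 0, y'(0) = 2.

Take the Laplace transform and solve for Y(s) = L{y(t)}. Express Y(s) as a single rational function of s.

Y(s) = (2*s^3 + 2)/(s^5 + 5*s^4 - 9*s^3)

Apply the Laplace transform to the equation.
The derivative rules (L{y''} = s^2 Y - s·y(0) - y'(0) and L{y'} = sY - y(0), with y(0) = 0, y'(0) = 2) turn the left side into (s^2 + 5*s - 9)Y - (2).
The right side is L{t^2} = 2/s^3.
So (s^2 + 5*s - 9)Y = 2/s^3 + (2).
Divide through and combine into a single rational function.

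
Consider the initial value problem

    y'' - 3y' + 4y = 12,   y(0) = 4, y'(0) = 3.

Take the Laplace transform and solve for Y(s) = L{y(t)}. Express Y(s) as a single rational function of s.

Y(s) = (4*s^2 - 9*s + 12)/(s^3 - 3*s^2 + 4*s)

Laplace-transform each side.
Using L{y''} = s^2 Y - s·y(0) - y'(0) and L{y'} = sY - y(0), with y(0) = 4, y'(0) = 3, the left side becomes (s^2 - 3*s + 4)Y - (4*s - 9).
The right side is L{12} = 12/s.
So (s^2 - 3*s + 4)Y = 12/s + (4*s - 9).
Solve for Y(s) and write it as one ratio of polynomials.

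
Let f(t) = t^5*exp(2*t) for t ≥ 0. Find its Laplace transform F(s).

L{t^5} = 5!/s^6 = 120/s^6.
By the first shifting theorem, multiplying by e^(2t) replaces s with s - 2.

F(s) = 120/(s - 2)^6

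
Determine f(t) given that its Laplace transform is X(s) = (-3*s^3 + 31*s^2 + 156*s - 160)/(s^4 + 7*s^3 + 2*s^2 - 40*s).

f(t) = 3*exp(2*t) + 4 - 4*exp(-4*t) - 6*exp(-5*t)

Factor the denominator: s^4 + 7*s^3 + 2*s^2 - 40*s = s*(s - 2)*(s + 4)*(s + 5).
Partial fraction decomposition gives [-4/(s + 4)] + [4/s] + [3/(s - 2)] + [-6/(s + 5)].
Invert each term: -4/(s + 4) ↔ -4e^(-4t); 4/(s - 0) ↔ 4e^(0t); 3/(s - 2) ↔ 3e^(2t); -6/(s + 5) ↔ -6e^(-5t).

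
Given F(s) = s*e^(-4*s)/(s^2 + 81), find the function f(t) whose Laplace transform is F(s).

The factor e^(-4s) signals a time shift by c = 4 (second shifting theorem).
L{cos(9t)} = s/(s^2 + 81), so L^-1{s/(s^2 + 81)} = cos(9*t).
Hence the inverse is u(t - 4) times that function evaluated at t - 4.

f(t) = Heaviside(t - 4)*(cos(9*t - 36))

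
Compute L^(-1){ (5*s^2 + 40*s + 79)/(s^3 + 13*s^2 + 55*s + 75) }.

-2*t*exp(-5*t) + exp(-3*t) + 4*exp(-5*t)

Factor the denominator: s^3 + 13*s^2 + 55*s + 75 = (s + 3)*(s + 5)^2.
Partial fraction decomposition gives [4/(s + 5)] + [-2/(s + 5)^2] + [1/(s + 3)].
Invert each term: 4/(s + 5) ↔ 4e^(-5t); -2/(s + 5)^2 ↔ -2t·e^(-5t); 1/(s + 3) ↔ e^(-3t).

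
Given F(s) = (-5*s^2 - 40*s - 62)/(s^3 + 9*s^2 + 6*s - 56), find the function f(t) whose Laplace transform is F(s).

Factor the denominator: s^3 + 9*s^2 + 6*s - 56 = (s - 2)*(s + 4)*(s + 7).
Partial fraction decomposition gives [-3/(s - 2)] + [-1/(s + 4)] + [-1/(s + 7)].
Invert each term: -3/(s - 2) ↔ -3e^(2t); -1/(s + 4) ↔ -e^(-4t); -1/(s + 7) ↔ -e^(-7t).

f(t) = -3*exp(2*t) - exp(-4*t) - exp(-7*t)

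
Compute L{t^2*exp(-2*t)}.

2/(s + 2)^3

L{e^(-2t)} = 1/(s + 2).
Then apply L{t^2·g(t)} = (-1)^2 d^2/ds^2[G(s)] with G(s) = 1/(s + 2):
differentiating 2 times and applying the sign gives 2/(s + 2)^3.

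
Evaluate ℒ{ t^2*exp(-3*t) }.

2/(s + 3)^3

L{e^(-3t)} = 1/(s + 3).
Then apply L{t^2·g(t)} = (-1)^2 d^2/ds^2[G(s)] with G(s) = 1/(s + 3):
differentiating 2 times and applying the sign gives 2/(s + 3)^3.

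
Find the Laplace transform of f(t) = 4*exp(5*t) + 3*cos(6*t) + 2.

3*s/(s^2 + 36) + 4/(s - 5) + 2/s

The transform is linear, so treat each term independently.
(4)·[L{e^(5t)} = 1/(s - 5)]; L{2} = 2/s; (3)·[L{cos(6t)} = s/(s^2 + 36)].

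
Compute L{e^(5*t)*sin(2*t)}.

L{sin(2t)} = 2/(s^2 + 4).
By the first shifting theorem, multiplying by e^(5t) replaces s with s - 5.

2/((s - 5)^2 + 4)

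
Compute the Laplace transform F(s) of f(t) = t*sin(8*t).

F(s) = 16*s/(s^2 + 64)^2

L{sin(8t)} = 8/(s^2 + 64).
Then apply L{t·g(t)} = -d/ds[G(s)] with G(s) = 8/(s^2 + 64):
differentiating 1 time and applying the sign gives 16*s/(s^2 + 64)^2.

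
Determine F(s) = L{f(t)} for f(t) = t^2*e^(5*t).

F(s) = 2/(s - 5)^3

L{e^(5t)} = 1/(s - 5).
Then apply L{t^2·g(t)} = (-1)^2 d^2/ds^2[G(s)] with G(s) = 1/(s - 5):
differentiating 2 times and applying the sign gives 2/(s - 5)^3.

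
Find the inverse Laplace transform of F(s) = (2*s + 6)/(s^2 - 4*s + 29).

Complete the square in the denominator: s^2 - 4*s + 29 = (s - 2)^2 + 5^2.
Split the numerator to match: 2*s + 6 = 2·(s - 2) + 2·5.
Invert each term: 2·(s - 2)/((s - 2)^2 + 25) ↔ 2e^(2t)cos(5t); 2·5/((s - 2)^2 + 25) ↔ 2e^(2t)sin(5t).

2*exp(2*t)*sin(5*t) + 2*exp(2*t)*cos(5*t)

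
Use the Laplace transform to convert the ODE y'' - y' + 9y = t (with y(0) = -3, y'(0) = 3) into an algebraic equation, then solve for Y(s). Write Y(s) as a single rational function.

Laplace-transform each side.
With L{y''} = s^2 Y - s·y(0) - y'(0) and L{y'} = sY - y(0), with y(0) = -3, y'(0) = 3: the LHS transforms to (s^2 - s + 9)Y - (-3*s + 6).
The right side is L{t} = s^(-2).
So (s^2 - s + 9)Y = s^(-2) + (-3*s + 6).
Solve for Y(s) and write it as one ratio of polynomials.

Y(s) = (-3*s^3 + 6*s^2 + 1)/(s^4 - s^3 + 9*s^2)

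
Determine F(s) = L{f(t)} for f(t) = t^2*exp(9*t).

L{e^(9t)} = 1/(s - 9).
Then apply L{t^2·g(t)} = (-1)^2 d^2/ds^2[G(s)] with G(s) = 1/(s - 9):
differentiating 2 times and applying the sign gives 2/(s - 9)^3.

F(s) = 2/(s - 9)^3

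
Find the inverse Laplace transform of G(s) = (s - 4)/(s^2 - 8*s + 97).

exp(4*t)*cos(9*t)

Rewrite the denominator: s^2 - 8*s + 97 = (s - 4)^2 + 81.
The form in (s - 4) signals a first-shifting-theorem factor e^(4t).
Since L{cos(9t)} = s/(s^2 + 81), the inverse is e^(4*t)*cos(9*t).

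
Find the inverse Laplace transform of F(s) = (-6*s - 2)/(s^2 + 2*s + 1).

4*t*exp(-t) - 6*exp(-t)

Factor the denominator: s^2 + 2*s + 1 = (s + 1)^2.
Partial fraction decomposition gives [-6/(s + 1)] + [4/(s + 1)^2].
Invert each term: -6/(s + 1) ↔ -6e^(-t); 4/(s + 1)^2 ↔ 4t·e^(-t).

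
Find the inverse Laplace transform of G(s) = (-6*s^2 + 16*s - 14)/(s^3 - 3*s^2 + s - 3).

-2*exp(3*t) + 4*sin(t) - 4*cos(t)

Factor the denominator: s^3 - 3*s^2 + s - 3 = (s - 3)*(s^2 + 1).
Partial fraction decomposition gives [-2/(s - 3)] + [-4*s/(s^2 + 1)] + [4/(s^2 + 1)].
Invert each term: -2/(s - 3) ↔ -2e^(3t); -4·s/(s^2 + 1) ↔ -4cos(t); 4·1/(s^2 + 1) ↔ 4sin(t).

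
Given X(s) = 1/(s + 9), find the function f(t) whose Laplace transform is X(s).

f(t) = exp(-9*t)

Since L{e^(-9t)} = 1/(s + 9), the inverse is exp(-9*t).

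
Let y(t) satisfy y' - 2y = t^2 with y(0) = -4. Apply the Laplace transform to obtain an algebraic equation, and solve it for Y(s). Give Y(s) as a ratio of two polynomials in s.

Take the Laplace transform of both sides.
With L{y'} = sY - y(0) = sY - (-4): the LHS transforms to (s - 2)Y - (-4).
The right side is L{t^2} = 2/s^3.
So (s - 2)Y = 2/s^3 + (-4).
Isolate Y and clear denominators.

Y(s) = (-4*s^3 + 2)/(s^4 - 2*s^3)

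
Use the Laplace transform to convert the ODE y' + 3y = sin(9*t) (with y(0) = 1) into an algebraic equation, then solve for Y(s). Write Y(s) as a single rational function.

Transform both sides with L{·}.
With L{y'} = sY - y(0) = sY - 1: the LHS transforms to (s + 3)Y - (1).
The right side is L{sin(9*t)} = 9/(s^2 + 81).
So (s + 3)Y = 9/(s^2 + 81) + (1).
Isolate Y and clear denominators.

Y(s) = (s^2 + 90)/(s^3 + 3*s^2 + 81*s + 243)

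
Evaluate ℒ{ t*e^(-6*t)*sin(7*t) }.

L{sin(7t)} = 7/(s^2 + 49).
Multiplying by e^(-6t) shifts s → s + 6, so L{e^(-6*t)*sin(7*t)} = 7/((s + 6)^2 + 49).
Then apply L{t·g(t)} = -d/ds[H(s)] with H(s) = 7/((s + 6)^2 + 49):
differentiating 1 time and applying the sign gives 14*(s + 6)/(s^2 + 12*s + 85)^2.

14*(s + 6)/(s^2 + 12*s + 85)^2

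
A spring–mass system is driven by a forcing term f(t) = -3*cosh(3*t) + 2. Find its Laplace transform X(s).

X(s) = -3*s/(s^2 - 9) + 2/s

The transform is linear, so treat each term independently.
(-3)·[L{cosh(3t)} = s/(s^2 - 9)]; L{2} = 2/s.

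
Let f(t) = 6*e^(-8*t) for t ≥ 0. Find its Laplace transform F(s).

L{6} = 6/s.
By the first shifting theorem, multiplying by e^(-8t) replaces s with s + 8.

F(s) = 6/(s + 8)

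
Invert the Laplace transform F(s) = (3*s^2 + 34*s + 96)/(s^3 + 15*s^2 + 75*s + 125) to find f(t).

f(t) = t^2*exp(-5*t)/2 + 4*t*exp(-5*t) + 3*exp(-5*t)

Factor the denominator: s^3 + 15*s^2 + 75*s + 125 = (s + 5)^3.
Partial fraction decomposition gives [3/(s + 5)] + [4/(s + 5)^2] + [(s + 5)^(-3)].
Invert each term: 3/(s + 5) ↔ 3e^(-5t); 4/(s + 5)^2 ↔ 4t·e^(-5t); 1/(s + 5)^3 ↔ (1/2)t^2·e^(-5t).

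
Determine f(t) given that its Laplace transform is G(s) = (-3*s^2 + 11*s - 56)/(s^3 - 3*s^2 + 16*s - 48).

f(t) = -2*exp(3*t) + 2*sin(4*t) - cos(4*t)

Factor the denominator: s^3 - 3*s^2 + 16*s - 48 = (s - 3)*(s^2 + 16).
Partial fraction decomposition gives [-2/(s - 3)] + [-s/(s^2 + 16)] + [8/(s^2 + 16)].
Invert each term: -2/(s - 3) ↔ -2e^(3t); -1·s/(s^2 + 16) ↔ -cos(4t); 2·4/(s^2 + 16) ↔ 2sin(4t).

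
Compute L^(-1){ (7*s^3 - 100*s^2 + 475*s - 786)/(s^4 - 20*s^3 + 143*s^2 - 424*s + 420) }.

4*exp(7*t) + 6*exp(6*t) - 6*exp(5*t) + 3*exp(2*t)

Factor the denominator: s^4 - 20*s^3 + 143*s^2 - 424*s + 420 = (s - 7)*(s - 6)*(s - 5)*(s - 2).
Partial fraction decomposition gives [-6/(s - 5)] + [3/(s - 2)] + [4/(s - 7)] + [6/(s - 6)].
Invert each term: -6/(s - 5) ↔ -6e^(5t); 3/(s - 2) ↔ 3e^(2t); 4/(s - 7) ↔ 4e^(7t); 6/(s - 6) ↔ 6e^(6t).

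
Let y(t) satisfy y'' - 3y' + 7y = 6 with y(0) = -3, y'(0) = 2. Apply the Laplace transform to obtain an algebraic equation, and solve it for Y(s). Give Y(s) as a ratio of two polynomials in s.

Laplace-transform each side.
Using L{y''} = s^2 Y - s·y(0) - y'(0) and L{y'} = sY - y(0), with y(0) = -3, y'(0) = 2, the left side becomes (s^2 - 3*s + 7)Y - (-3*s + 11).
The right side is L{6} = 6/s.
So (s^2 - 3*s + 7)Y = 6/s + (-3*s + 11).
Solve for Y(s) and write it as one ratio of polynomials.

Y(s) = (-3*s^2 + 11*s + 6)/(s^3 - 3*s^2 + 7*s)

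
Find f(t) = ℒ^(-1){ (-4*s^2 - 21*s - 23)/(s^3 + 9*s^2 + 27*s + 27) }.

f(t) = 2*t^2*exp(-3*t) + 3*t*exp(-3*t) - 4*exp(-3*t)

Factor the denominator: s^3 + 9*s^2 + 27*s + 27 = (s + 3)^3.
Partial fraction decomposition gives [-4/(s + 3)] + [3/(s + 3)^2] + [4/(s + 3)^3].
Invert each term: -4/(s + 3) ↔ -4e^(-3t); 3/(s + 3)^2 ↔ 3t·e^(-3t); 4/(s + 3)^3 ↔ (2)t^2·e^(-3t).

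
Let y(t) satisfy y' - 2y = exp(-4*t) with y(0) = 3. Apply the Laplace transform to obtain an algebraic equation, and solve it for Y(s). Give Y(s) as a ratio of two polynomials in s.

Y(s) = (3*s + 13)/(s^2 + 2*s - 8)

Apply the Laplace transform to the equation.
Using L{y'} = sY - y(0) = sY - 3, the left side becomes (s - 2)Y - (3).
The right side is L{exp(-4*t)} = 1/(s + 4).
So (s - 2)Y = 1/(s + 4) + (3).
Isolate Y and clear denominators.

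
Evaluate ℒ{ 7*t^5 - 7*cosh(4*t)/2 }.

The transform is linear, so treat each term independently.
(7)·[L{t^5} = 5!/s^6 = 120/s^6]; (-7/2)·[L{cosh(4t)} = s/(s^2 - 16)].

-7*s/(2*(s^2 - 16)) + 840/s^6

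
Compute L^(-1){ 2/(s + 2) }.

Since L{e^(-2t)} = 1/(s + 2), the inverse is exp(-2*t), scaled by 2.

2*exp(-2*t)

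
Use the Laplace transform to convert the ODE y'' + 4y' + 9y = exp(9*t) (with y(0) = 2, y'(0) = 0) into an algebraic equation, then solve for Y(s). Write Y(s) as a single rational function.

Take the Laplace transform of both sides.
The derivative rules (L{y''} = s^2 Y - s·y(0) - y'(0) and L{y'} = sY - y(0), with y(0) = 2, y'(0) = 0) turn the left side into (s^2 + 4*s + 9)Y - (2*s + 8).
The right side is L{exp(9*t)} = 1/(s - 9).
So (s^2 + 4*s + 9)Y = 1/(s - 9) + (2*s + 8).
Solve for Y(s) and write it as one ratio of polynomials.

Y(s) = (2*s^2 - 10*s - 71)/(s^3 - 5*s^2 - 27*s - 81)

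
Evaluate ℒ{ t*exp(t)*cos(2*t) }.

(s - 3)*(s + 1)/(s^2 - 2*s + 5)^2

L{cos(2t)} = s/(s^2 + 4).
Multiplying by e^(t) shifts s → s - 1, so L{exp(t)*cos(2*t)} = (s - 1)/((s - 1)^2 + 4).
Then apply L{t·g(t)} = -d/ds[G(s)] with G(s) = (s - 1)/((s - 1)^2 + 4):
differentiating 1 time and applying the sign gives (s - 3)*(s + 1)/(s^2 - 2*s + 5)^2.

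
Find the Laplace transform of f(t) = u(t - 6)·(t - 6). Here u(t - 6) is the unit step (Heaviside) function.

By the second shifting theorem, L{u(t - c)·g(t - c)} = e^(-cs)·G(s) with c = 6 and G(s) = L{g(t)}.
L{t} = 1!/s^2 = 1/s^2.

exp(-6*s)/s^2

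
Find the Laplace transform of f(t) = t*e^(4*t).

(s - 4)^(-2)

L{e^(4t)} = 1/(s - 4).
Then apply L{t·g(t)} = -d/ds[G(s)] with G(s) = 1/(s - 4):
differentiating 1 time and applying the sign gives (s - 4)^(-2).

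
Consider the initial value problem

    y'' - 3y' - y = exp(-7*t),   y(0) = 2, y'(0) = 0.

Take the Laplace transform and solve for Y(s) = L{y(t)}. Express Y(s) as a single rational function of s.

Laplace-transform each side.
Using L{y''} = s^2 Y - s·y(0) - y'(0) and L{y'} = sY - y(0), with y(0) = 2, y'(0) = 0, the left side becomes (s^2 - 3*s - 1)Y - (2*s - 6).
The right side is L{exp(-7*t)} = 1/(s + 7).
So (s^2 - 3*s - 1)Y = 1/(s + 7) + (2*s - 6).
Isolate Y and clear denominators.

Y(s) = (2*s^2 + 8*s - 41)/(s^3 + 4*s^2 - 22*s - 7)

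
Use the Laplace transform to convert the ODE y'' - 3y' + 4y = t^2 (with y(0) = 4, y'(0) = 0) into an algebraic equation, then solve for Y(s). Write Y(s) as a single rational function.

Y(s) = (4*s^4 - 12*s^3 + 2)/(s^5 - 3*s^4 + 4*s^3)

Laplace-transform each side.
The derivative rules (L{y''} = s^2 Y - s·y(0) - y'(0) and L{y'} = sY - y(0), with y(0) = 4, y'(0) = 0) turn the left side into (s^2 - 3*s + 4)Y - (4*s - 12).
The right side is L{t^2} = 2/s^3.
So (s^2 - 3*s + 4)Y = 2/s^3 + (4*s - 12).
Isolate Y and clear denominators.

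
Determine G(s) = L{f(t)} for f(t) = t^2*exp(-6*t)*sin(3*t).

G(s) = 18*(s^2 + 12*s + 33)/(s^2 + 12*s + 45)^3

L{sin(3t)} = 3/(s^2 + 9).
Multiplying by e^(-6t) shifts s → s + 6, so L{exp(-6*t)*sin(3*t)} = 3/((s + 6)^2 + 9).
Then apply L{t^2·g(t)} = (-1)^2 d^2/ds^2[H(s)] with H(s) = 3/((s + 6)^2 + 9):
differentiating 2 times and applying the sign gives 18*(s^2 + 12*s + 33)/(s^2 + 12*s + 45)^3.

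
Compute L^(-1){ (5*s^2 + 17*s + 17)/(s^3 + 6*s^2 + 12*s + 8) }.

Factor the denominator: s^3 + 6*s^2 + 12*s + 8 = (s + 2)^3.
Partial fraction decomposition gives [5/(s + 2)] + [-3/(s + 2)^2] + [3/(s + 2)^3].
Invert each term: 5/(s + 2) ↔ 5e^(-2t); -3/(s + 2)^2 ↔ -3t·e^(-2t); 3/(s + 2)^3 ↔ (3/2)t^2·e^(-2t).

3*t^2*exp(-2*t)/2 - 3*t*exp(-2*t) + 5*exp(-2*t)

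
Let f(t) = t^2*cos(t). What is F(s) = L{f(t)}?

F(s) = 2*s*(s^2 - 3)/(s^2 + 1)^3

L{cos(t)} = s/(s^2 + 1).
Then apply L{t^2·g(t)} = (-1)^2 d^2/ds^2[G(s)] with G(s) = s/(s^2 + 1):
differentiating 2 times and applying the sign gives 2*s*(s^2 - 3)/(s^2 + 1)^3.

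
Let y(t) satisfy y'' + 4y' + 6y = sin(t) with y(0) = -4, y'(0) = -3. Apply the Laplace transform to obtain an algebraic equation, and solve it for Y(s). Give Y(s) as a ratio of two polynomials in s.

Laplace-transform each side.
Using L{y''} = s^2 Y - s·y(0) - y'(0) and L{y'} = sY - y(0), with y(0) = -4, y'(0) = -3, the left side becomes (s^2 + 4*s + 6)Y - (-4*s - 19).
The right side is L{sin(t)} = 1/(s^2 + 1).
So (s^2 + 4*s + 6)Y = 1/(s^2 + 1) + (-4*s - 19).
Solve for Y(s) and write it as one ratio of polynomials.

Y(s) = (-4*s^3 - 19*s^2 - 4*s - 18)/(s^4 + 4*s^3 + 7*s^2 + 4*s + 6)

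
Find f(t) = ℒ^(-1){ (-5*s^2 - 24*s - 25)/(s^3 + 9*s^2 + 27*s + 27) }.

f(t) = t^2*exp(-3*t) + 6*t*exp(-3*t) - 5*exp(-3*t)

Factor the denominator: s^3 + 9*s^2 + 27*s + 27 = (s + 3)^3.
Partial fraction decomposition gives [-5/(s + 3)] + [6/(s + 3)^2] + [2/(s + 3)^3].
Invert each term: -5/(s + 3) ↔ -5e^(-3t); 6/(s + 3)^2 ↔ 6t·e^(-3t); 2/(s + 3)^3 ↔ (1)t^2·e^(-3t).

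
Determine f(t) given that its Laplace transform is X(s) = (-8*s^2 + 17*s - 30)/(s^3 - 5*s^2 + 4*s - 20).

Factor the denominator: s^3 - 5*s^2 + 4*s - 20 = (s - 5)*(s^2 + 4).
Partial fraction decomposition gives [-5/(s - 5)] + [-3*s/(s^2 + 4)] + [2/(s^2 + 4)].
Invert each term: -5/(s - 5) ↔ -5e^(5t); -3·s/(s^2 + 4) ↔ -3cos(2t); 1·2/(s^2 + 4) ↔ sin(2t).

f(t) = -5*exp(5*t) + sin(2*t) - 3*cos(2*t)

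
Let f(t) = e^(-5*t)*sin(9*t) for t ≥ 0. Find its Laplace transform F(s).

L{sin(9t)} = 9/(s^2 + 81).
By the first shifting theorem, multiplying by e^(-5t) replaces s with s + 5.

F(s) = 9/((s + 5)^2 + 81)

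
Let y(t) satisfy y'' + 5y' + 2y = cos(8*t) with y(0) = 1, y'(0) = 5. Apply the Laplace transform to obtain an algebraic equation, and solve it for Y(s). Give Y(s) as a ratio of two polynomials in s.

Take the Laplace transform of both sides.
Using L{y''} = s^2 Y - s·y(0) - y'(0) and L{y'} = sY - y(0), with y(0) = 1, y'(0) = 5, the left side becomes (s^2 + 5*s + 2)Y - (s + 10).
The right side is L{cos(8*t)} = s/(s^2 + 64).
So (s^2 + 5*s + 2)Y = s/(s^2 + 64) + (s + 10).
Isolate Y and clear denominators.

Y(s) = (s^3 + 10*s^2 + 65*s + 640)/(s^4 + 5*s^3 + 66*s^2 + 320*s + 128)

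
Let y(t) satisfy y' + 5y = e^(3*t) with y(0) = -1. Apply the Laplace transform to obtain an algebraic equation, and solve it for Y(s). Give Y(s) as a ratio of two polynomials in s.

Transform both sides with L{·}.
Using L{y'} = sY - y(0) = sY - (-1), the left side becomes (s + 5)Y - (-1).
The right side is L{e^(3*t)} = 1/(s - 3).
So (s + 5)Y = 1/(s - 3) + (-1).
Divide through and combine into a single rational function.

Y(s) = (-s + 4)/(s^2 + 2*s - 15)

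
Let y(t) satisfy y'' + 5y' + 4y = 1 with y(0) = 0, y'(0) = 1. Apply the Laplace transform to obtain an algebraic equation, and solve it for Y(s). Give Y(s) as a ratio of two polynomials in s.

Y(s) = 1/(s^2 + 4*s)

Laplace-transform each side.
The derivative rules (L{y''} = s^2 Y - s·y(0) - y'(0) and L{y'} = sY - y(0), with y(0) = 0, y'(0) = 1) turn the left side into (s^2 + 5*s + 4)Y - (1).
The right side is L{1} = 1/s.
So (s^2 + 5*s + 4)Y = 1/s + (1).
Isolate Y and clear denominators.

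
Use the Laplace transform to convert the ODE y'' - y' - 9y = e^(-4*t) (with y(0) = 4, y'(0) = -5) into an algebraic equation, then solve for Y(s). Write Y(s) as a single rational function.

Y(s) = (4*s^2 + 7*s - 35)/(s^3 + 3*s^2 - 13*s - 36)

Take the Laplace transform of both sides.
Using L{y''} = s^2 Y - s·y(0) - y'(0) and L{y'} = sY - y(0), with y(0) = 4, y'(0) = -5, the left side becomes (s^2 - s - 9)Y - (4*s - 9).
The right side is L{e^(-4*t)} = 1/(s + 4).
So (s^2 - s - 9)Y = 1/(s + 4) + (4*s - 9).
Isolate Y and clear denominators.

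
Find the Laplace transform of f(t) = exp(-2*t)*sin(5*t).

L{sin(5t)} = 5/(s^2 + 25).
By the first shifting theorem, multiplying by e^(-2t) replaces s with s + 2.

5/((s + 2)^2 + 25)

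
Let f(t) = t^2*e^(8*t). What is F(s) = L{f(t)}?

F(s) = 2/(s - 8)^3

L{e^(8t)} = 1/(s - 8).
Then apply L{t^2·g(t)} = (-1)^2 d^2/ds^2[G(s)] with G(s) = 1/(s - 8):
differentiating 2 times and applying the sign gives 2/(s - 8)^3.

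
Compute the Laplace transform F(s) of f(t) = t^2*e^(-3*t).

F(s) = 2/(s + 3)^3

L{t^2} = 2!/s^3 = 2/s^3.
By the first shifting theorem, multiplying by e^(-3t) replaces s with s + 3.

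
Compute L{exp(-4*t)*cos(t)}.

(s + 4)/((s + 4)^2 + 1)

L{cos(t)} = s/(s^2 + 1).
By the first shifting theorem, multiplying by e^(-4t) replaces s with s + 4.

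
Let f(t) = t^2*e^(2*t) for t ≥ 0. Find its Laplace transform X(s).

X(s) = 2/(s - 2)^3

L{e^(2t)} = 1/(s - 2).
Then apply L{t^2·g(t)} = (-1)^2 d^2/ds^2[G(s)] with G(s) = 1/(s - 2):
differentiating 2 times and applying the sign gives 2/(s - 2)^3.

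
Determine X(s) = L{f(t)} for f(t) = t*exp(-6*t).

L{e^(-6t)} = 1/(s + 6).
Then apply L{t·g(t)} = -d/ds[G(s)] with G(s) = 1/(s + 6):
differentiating 1 time and applying the sign gives (s + 6)^(-2).

X(s) = (s + 6)^(-2)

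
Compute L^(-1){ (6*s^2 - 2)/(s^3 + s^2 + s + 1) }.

-4*sin(t) + 4*cos(t) + 2*exp(-t)

Factor the denominator: s^3 + s^2 + s + 1 = (s + 1)*(s^2 + 1).
Partial fraction decomposition gives [2/(s + 1)] + [4*s/(s^2 + 1)] + [-4/(s^2 + 1)].
Invert each term: 2/(s + 1) ↔ 2e^(-t); 4·s/(s^2 + 1) ↔ 4cos(t); -4·1/(s^2 + 1) ↔ -4sin(t).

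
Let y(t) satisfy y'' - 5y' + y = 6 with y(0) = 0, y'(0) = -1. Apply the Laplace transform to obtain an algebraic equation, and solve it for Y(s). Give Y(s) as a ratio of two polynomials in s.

Laplace-transform each side.
The derivative rules (L{y''} = s^2 Y - s·y(0) - y'(0) and L{y'} = sY - y(0), with y(0) = 0, y'(0) = -1) turn the left side into (s^2 - 5*s + 1)Y - (-1).
The right side is L{6} = 6/s.
So (s^2 - 5*s + 1)Y = 6/s + (-1).
Divide through and combine into a single rational function.

Y(s) = (-s + 6)/(s^3 - 5*s^2 + s)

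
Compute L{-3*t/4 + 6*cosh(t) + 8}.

Apply the Laplace transform termwise.
L{8} = 8/s; (6)·[L{cosh(t)} = s/(s^2 - 1)]; (-3/4)·[L{t} = 1!/s^2 = 1/s^2].

6*s/(s^2 - 1) + 8/s - 3/(4*s^2)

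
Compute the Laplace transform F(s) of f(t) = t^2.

F(s) = 2/s^3

L{t^2} = 2!/s^3 = 2/s^3.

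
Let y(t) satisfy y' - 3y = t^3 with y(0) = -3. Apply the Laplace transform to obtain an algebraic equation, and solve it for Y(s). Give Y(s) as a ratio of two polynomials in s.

Y(s) = (-3*s^4 + 6)/(s^5 - 3*s^4)

Take the Laplace transform of both sides.
The derivative rules (L{y'} = sY - y(0) = sY - (-3)) turn the left side into (s - 3)Y - (-3).
The right side is L{t^3} = 6/s^4.
So (s - 3)Y = 6/s^4 + (-3).
Divide through and combine into a single rational function.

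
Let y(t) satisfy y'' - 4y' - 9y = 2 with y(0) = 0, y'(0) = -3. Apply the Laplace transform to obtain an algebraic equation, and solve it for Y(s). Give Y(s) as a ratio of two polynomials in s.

Laplace-transform each side.
With L{y''} = s^2 Y - s·y(0) - y'(0) and L{y'} = sY - y(0), with y(0) = 0, y'(0) = -3: the LHS transforms to (s^2 - 4*s - 9)Y - (-3).
The right side is L{2} = 2/s.
So (s^2 - 4*s - 9)Y = 2/s + (-3).
Divide through and combine into a single rational function.

Y(s) = (-3*s + 2)/(s^3 - 4*s^2 - 9*s)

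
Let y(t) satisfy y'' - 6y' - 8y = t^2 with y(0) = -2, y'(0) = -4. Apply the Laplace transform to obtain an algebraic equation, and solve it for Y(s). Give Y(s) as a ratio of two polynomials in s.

Y(s) = (-2*s^4 + 8*s^3 + 2)/(s^5 - 6*s^4 - 8*s^3)

Transform both sides with L{·}.
Using L{y''} = s^2 Y - s·y(0) - y'(0) and L{y'} = sY - y(0), with y(0) = -2, y'(0) = -4, the left side becomes (s^2 - 6*s - 8)Y - (-2*s + 8).
The right side is L{t^2} = 2/s^3.
So (s^2 - 6*s - 8)Y = 2/s^3 + (-2*s + 8).
Divide through and combine into a single rational function.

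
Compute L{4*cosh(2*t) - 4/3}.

Apply the Laplace transform termwise.
L{-4/3} = (-4/3)/s; (4)·[L{cosh(2t)} = s/(s^2 - 4)].

4*s/(s^2 - 4) - 4/(3*s)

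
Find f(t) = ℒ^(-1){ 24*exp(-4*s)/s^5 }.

f(t) = Heaviside(t - 4)*((t - 4)^4)

The factor e^(-4s) signals a time shift by c = 4 (second shifting theorem).
L{t^4} = 4!/s^5 = 24/s^5, so L^-1{24/s^5} = t^4.
Hence the inverse is u(t - 4) times that function evaluated at t - 4.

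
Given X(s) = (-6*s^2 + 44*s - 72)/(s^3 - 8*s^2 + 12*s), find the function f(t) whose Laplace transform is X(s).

Factor the denominator: s^3 - 8*s^2 + 12*s = s*(s - 6)*(s - 2).
Partial fraction decomposition gives [-6/s] + [1/(s - 2)] + [-1/(s - 6)].
Invert each term: -6/(s - 0) ↔ -6e^(0t); 1/(s - 2) ↔ e^(2t); -1/(s - 6) ↔ -e^(6t).

f(t) = -exp(6*t) + exp(2*t) - 6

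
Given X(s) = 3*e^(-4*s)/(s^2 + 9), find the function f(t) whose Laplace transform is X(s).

The factor e^(-4s) signals a time shift by c = 4 (second shifting theorem).
L{sin(3t)} = 3/(s^2 + 9), so L^-1{3/(s^2 + 9)} = sin(3*t).
Hence the inverse is u(t - 4) times that function evaluated at t - 4.

f(t) = Heaviside(t - 4)*(sin(3*t - 12))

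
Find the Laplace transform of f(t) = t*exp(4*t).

L{e^(4t)} = 1/(s - 4).
Then apply L{t·g(t)} = -d/ds[G(s)] with G(s) = 1/(s - 4):
differentiating 1 time and applying the sign gives (s - 4)^(-2).

(s - 4)^(-2)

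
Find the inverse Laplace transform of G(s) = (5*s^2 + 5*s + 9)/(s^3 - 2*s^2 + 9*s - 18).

3*exp(2*t) + 3*sin(3*t) + 2*cos(3*t)

Factor the denominator: s^3 - 2*s^2 + 9*s - 18 = (s - 2)*(s^2 + 9).
Partial fraction decomposition gives [3/(s - 2)] + [2*s/(s^2 + 9)] + [9/(s^2 + 9)].
Invert each term: 3/(s - 2) ↔ 3e^(2t); 2·s/(s^2 + 9) ↔ 2cos(3t); 3·3/(s^2 + 9) ↔ 3sin(3t).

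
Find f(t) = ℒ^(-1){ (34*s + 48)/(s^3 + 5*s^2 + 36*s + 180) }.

Factor the denominator: s^3 + 5*s^2 + 36*s + 180 = (s + 5)*(s^2 + 36).
Partial fraction decomposition gives [-2/(s + 5)] + [2*s/(s^2 + 36)] + [24/(s^2 + 36)].
Invert each term: -2/(s + 5) ↔ -2e^(-5t); 2·s/(s^2 + 36) ↔ 2cos(6t); 4·6/(s^2 + 36) ↔ 4sin(6t).

f(t) = 4*sin(6*t) + 2*cos(6*t) - 2*exp(-5*t)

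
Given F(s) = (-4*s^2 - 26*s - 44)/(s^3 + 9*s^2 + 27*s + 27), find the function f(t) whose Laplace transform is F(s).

Factor the denominator: s^3 + 9*s^2 + 27*s + 27 = (s + 3)^3.
Partial fraction decomposition gives [-4/(s + 3)] + [-2/(s + 3)^2] + [-2/(s + 3)^3].
Invert each term: -4/(s + 3) ↔ -4e^(-3t); -2/(s + 3)^2 ↔ -2t·e^(-3t); -2/(s + 3)^3 ↔ (-1)t^2·e^(-3t).

f(t) = -t^2*exp(-3*t) - 2*t*exp(-3*t) - 4*exp(-3*t)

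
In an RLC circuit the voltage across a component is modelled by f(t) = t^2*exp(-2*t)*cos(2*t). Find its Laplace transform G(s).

L{cos(2t)} = s/(s^2 + 4).
Multiplying by e^(-2t) shifts s → s + 2, so L{exp(-2*t)*cos(2*t)} = (s + 2)/((s + 2)^2 + 4).
Then apply L{t^2·g(t)} = (-1)^2 d^2/ds^2[H(s)] with H(s) = (s + 2)/((s + 2)^2 + 4):
differentiating 2 times and applying the sign gives 2*(s + 2)*(s^2 + 4*s - 8)/(s^2 + 4*s + 8)^3.

G(s) = 2*(s + 2)*(s^2 + 4*s - 8)/(s^2 + 4*s + 8)^3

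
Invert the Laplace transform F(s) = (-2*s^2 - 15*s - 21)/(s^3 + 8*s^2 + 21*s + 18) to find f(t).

f(t) = -6*t*exp(-3*t) + exp(-2*t) - 3*exp(-3*t)

Factor the denominator: s^3 + 8*s^2 + 21*s + 18 = (s + 2)*(s + 3)^2.
Partial fraction decomposition gives [-3/(s + 3)] + [-6/(s + 3)^2] + [1/(s + 2)].
Invert each term: -3/(s + 3) ↔ -3e^(-3t); -6/(s + 3)^2 ↔ -6t·e^(-3t); 1/(s + 2) ↔ e^(-2t).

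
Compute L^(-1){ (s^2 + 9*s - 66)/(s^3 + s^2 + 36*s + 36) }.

Factor the denominator: s^3 + s^2 + 36*s + 36 = (s + 1)*(s^2 + 36).
Partial fraction decomposition gives [-2/(s + 1)] + [3*s/(s^2 + 36)] + [6/(s^2 + 36)].
Invert each term: -2/(s + 1) ↔ -2e^(-t); 3·s/(s^2 + 36) ↔ 3cos(6t); 1·6/(s^2 + 36) ↔ sin(6t).

sin(6*t) + 3*cos(6*t) - 2*exp(-t)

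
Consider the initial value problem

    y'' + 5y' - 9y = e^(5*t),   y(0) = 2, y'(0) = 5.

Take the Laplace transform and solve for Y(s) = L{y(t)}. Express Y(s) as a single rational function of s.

Transform both sides with L{·}.
With L{y''} = s^2 Y - s·y(0) - y'(0) and L{y'} = sY - y(0), with y(0) = 2, y'(0) = 5: the LHS transforms to (s^2 + 5*s - 9)Y - (2*s + 15).
The right side is L{e^(5*t)} = 1/(s - 5).
So (s^2 + 5*s - 9)Y = 1/(s - 5) + (2*s + 15).
Solve for Y(s) and write it as one ratio of polynomials.

Y(s) = (2*s^2 + 5*s - 74)/(s^3 - 34*s + 45)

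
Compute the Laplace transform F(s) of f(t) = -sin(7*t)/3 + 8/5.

The transform is linear, so treat each term independently.
L{8/5} = (8/5)/s; (-1/3)·[L{sin(7t)} = 7/(s^2 + 49)].

F(s) = -7/(3*(s^2 + 49)) + 8/(5*s)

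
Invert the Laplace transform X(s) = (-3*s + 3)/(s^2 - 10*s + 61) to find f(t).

Complete the square in the denominator: s^2 - 10*s + 61 = (s - 5)^2 + 6^2.
Split the numerator to match: -3*s + 3 = -3·(s - 5) - 2·6.
Invert each term: -3·(s - 5)/((s - 5)^2 + 36) ↔ -3e^(5t)cos(6t); -2·6/((s - 5)^2 + 36) ↔ -2e^(5t)sin(6t).

f(t) = -2*exp(5*t)*sin(6*t) - 3*exp(5*t)*cos(6*t)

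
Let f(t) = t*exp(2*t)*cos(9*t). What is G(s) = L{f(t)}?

G(s) = (s - 11)*(s + 7)/(s^2 - 4*s + 85)^2

L{cos(9t)} = s/(s^2 + 81).
Multiplying by e^(2t) shifts s → s - 2, so L{exp(2*t)*cos(9*t)} = (s - 2)/((s - 2)^2 + 81).
Then apply L{t·g(t)} = -d/ds[H(s)] with H(s) = (s - 2)/((s - 2)^2 + 81):
differentiating 1 time and applying the sign gives (s - 11)*(s + 7)/(s^2 - 4*s + 85)^2.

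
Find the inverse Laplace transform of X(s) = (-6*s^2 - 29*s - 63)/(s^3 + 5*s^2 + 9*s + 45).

Factor the denominator: s^3 + 5*s^2 + 9*s + 45 = (s + 5)*(s^2 + 9).
Partial fraction decomposition gives [-2/(s + 5)] + [-4*s/(s^2 + 9)] + [-9/(s^2 + 9)].
Invert each term: -2/(s + 5) ↔ -2e^(-5t); -4·s/(s^2 + 9) ↔ -4cos(3t); -3·3/(s^2 + 9) ↔ -3sin(3t).

-3*sin(3*t) - 4*cos(3*t) - 2*exp(-5*t)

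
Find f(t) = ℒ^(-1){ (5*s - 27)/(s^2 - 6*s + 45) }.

f(t) = -2*exp(3*t)*sin(6*t) + 5*exp(3*t)*cos(6*t)

Complete the square in the denominator: s^2 - 6*s + 45 = (s - 3)^2 + 6^2.
Split the numerator to match: 5*s - 27 = 5·(s - 3) - 2·6.
Invert each term: 5·(s - 3)/((s - 3)^2 + 36) ↔ 5e^(3t)cos(6t); -2·6/((s - 3)^2 + 36) ↔ -2e^(3t)sin(6t).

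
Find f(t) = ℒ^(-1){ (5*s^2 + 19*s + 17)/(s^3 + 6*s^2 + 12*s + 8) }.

Factor the denominator: s^3 + 6*s^2 + 12*s + 8 = (s + 2)^3.
Partial fraction decomposition gives [5/(s + 2)] + [-1/(s + 2)^2] + [-1/(s + 2)^3].
Invert each term: 5/(s + 2) ↔ 5e^(-2t); -1/(s + 2)^2 ↔ -t·e^(-2t); -1/(s + 2)^3 ↔ (-1/2)t^2·e^(-2t).

f(t) = -t^2*exp(-2*t)/2 - t*exp(-2*t) + 5*exp(-2*t)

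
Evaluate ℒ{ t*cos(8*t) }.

L{cos(8t)} = s/(s^2 + 64).
Then apply L{t·g(t)} = -d/ds[H(s)] with H(s) = s/(s^2 + 64):
differentiating 1 time and applying the sign gives (s - 8)*(s + 8)/(s^2 + 64)^2.

(s - 8)*(s + 8)/(s^2 + 64)^2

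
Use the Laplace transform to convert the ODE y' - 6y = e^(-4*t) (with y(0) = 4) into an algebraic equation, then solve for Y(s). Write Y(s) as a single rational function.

Apply the Laplace transform to the equation.
Using L{y'} = sY - y(0) = sY - 4, the left side becomes (s - 6)Y - (4).
The right side is L{e^(-4*t)} = 1/(s + 4).
So (s - 6)Y = 1/(s + 4) + (4).
Isolate Y and clear denominators.

Y(s) = (4*s + 17)/(s^2 - 2*s - 24)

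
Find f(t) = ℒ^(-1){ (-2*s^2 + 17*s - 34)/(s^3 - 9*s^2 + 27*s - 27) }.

f(t) = -t^2*exp(3*t)/2 + 5*t*exp(3*t) - 2*exp(3*t)

Factor the denominator: s^3 - 9*s^2 + 27*s - 27 = (s - 3)^3.
Partial fraction decomposition gives [-2/(s - 3)] + [5/(s - 3)^2] + [-1/(s - 3)^3].
Invert each term: -2/(s - 3) ↔ -2e^(3t); 5/(s - 3)^2 ↔ 5t·e^(3t); -1/(s - 3)^3 ↔ (-1/2)t^2·e^(3t).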